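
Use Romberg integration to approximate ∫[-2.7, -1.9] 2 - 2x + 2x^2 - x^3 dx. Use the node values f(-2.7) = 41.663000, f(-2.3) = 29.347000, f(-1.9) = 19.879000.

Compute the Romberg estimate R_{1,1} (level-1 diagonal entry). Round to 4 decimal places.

R_{0,0} (trapezoid, 1 panel, h=0.8000): 24.616800
R_{1,0} (trapezoid, 2 panels, h=0.4000): 24.047200
R_{1,1} = 24.047200 + (24.047200 − 24.616800)/3 = 23.857333

23.8573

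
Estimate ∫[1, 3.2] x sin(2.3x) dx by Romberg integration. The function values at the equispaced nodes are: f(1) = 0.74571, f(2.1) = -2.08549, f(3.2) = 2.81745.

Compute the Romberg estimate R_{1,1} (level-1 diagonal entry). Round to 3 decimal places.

-1.752

R_{0,0} (trapezoid, 1 panel, h=2.2000): 3.91948
R_{1,0} (trapezoid, 2 panels, h=1.1000): -0.33430
R_{1,1} = -0.33430 + (-0.33430 − 3.91948)/3 = -1.75223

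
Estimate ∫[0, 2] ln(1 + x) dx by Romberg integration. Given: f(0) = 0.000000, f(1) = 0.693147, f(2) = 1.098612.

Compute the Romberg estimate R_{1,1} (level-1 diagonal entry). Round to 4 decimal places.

1.2904

R_{0,0} (trapezoid, 1 panel, h=2.0000): 1.098612
R_{1,0} (trapezoid, 2 panels, h=1.0000): 1.242453
R_{1,1} = 1.242453 + (1.242453 − 1.098612)/3 = 1.290400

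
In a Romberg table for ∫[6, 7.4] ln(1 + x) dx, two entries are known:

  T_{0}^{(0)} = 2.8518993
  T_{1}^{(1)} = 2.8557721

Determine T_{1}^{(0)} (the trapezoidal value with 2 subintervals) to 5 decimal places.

2.85480

From T_{1}^{(1)} = (4·T_{1}^{(0)} − T_{0}^{(0)})/3, solve for T_{1}^{(0)}:
4·T_{1}^{(0)} = 3·2.8557721 + 2.8518993 = 11.4192156
T_{1}^{(0)} = 2.8548039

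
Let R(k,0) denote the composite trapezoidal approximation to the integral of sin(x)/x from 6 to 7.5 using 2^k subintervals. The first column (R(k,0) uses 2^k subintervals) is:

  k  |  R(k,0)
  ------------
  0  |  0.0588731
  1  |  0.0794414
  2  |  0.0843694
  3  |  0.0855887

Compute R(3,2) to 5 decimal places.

R(2,1) = 0.0843694 + (0.0843694 − 0.0794414)/3 = 0.0860121
R(3,1) = (4·0.0855887 − 0.0843694) / 3 = 0.0859951
R(3,2) = (16·0.0859951 − 0.0860121) / 15 = 0.0859940

0.08599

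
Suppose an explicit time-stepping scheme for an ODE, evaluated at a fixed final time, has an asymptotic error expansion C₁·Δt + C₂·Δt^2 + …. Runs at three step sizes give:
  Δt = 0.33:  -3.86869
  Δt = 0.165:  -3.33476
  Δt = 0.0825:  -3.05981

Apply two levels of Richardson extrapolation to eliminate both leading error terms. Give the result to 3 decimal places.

First eliminate the Δt term (factor 2^1 = 2):
  B₁ = (2·(-3.33476) − (-3.86869))/1 = -2.80083
  B₂ = (2·(-3.05981) − (-3.33476))/1 = -2.78486
Then eliminate the Δt^2 term (factor 2^2 = 4):
  (4·(-2.78486) − (-2.80083))/3 = -2.77954

-2.780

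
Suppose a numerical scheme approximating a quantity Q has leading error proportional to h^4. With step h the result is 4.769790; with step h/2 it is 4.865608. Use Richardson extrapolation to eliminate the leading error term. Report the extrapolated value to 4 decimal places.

4.8720

The leading error scales as h^4; refining by a factor of 2 reduces it by 2^4 = 16.
Extrapolated value = (16·A(h/2) − A(h)) / (16 − 1)
= (16·4.865608 − 4.769790) / 15
= 73.079938 / 15 = 4.871996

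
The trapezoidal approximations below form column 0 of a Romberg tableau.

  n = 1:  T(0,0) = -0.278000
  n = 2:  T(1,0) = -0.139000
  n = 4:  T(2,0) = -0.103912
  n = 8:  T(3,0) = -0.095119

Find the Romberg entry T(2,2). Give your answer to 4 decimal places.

T(1,1) = (4·(-0.139000) − (-0.278000)) / 3 = -0.092667
T(2,1) = -0.103912 + (-0.103912 − (-0.139000))/3 = -0.092216
T(2,2) = (16·(-0.092216) − (-0.092667)) / 15 = -0.092186

-0.0922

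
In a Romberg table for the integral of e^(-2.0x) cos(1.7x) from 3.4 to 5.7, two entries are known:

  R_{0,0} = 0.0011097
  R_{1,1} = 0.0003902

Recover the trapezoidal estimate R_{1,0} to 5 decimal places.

From R_{1,1} = (4·R_{1,0} − R_{0,0})/3, solve for R_{1,0}:
4·R_{1,0} = 3·0.0003902 + 0.0011097 = 0.0022803
R_{1,0} = 0.0005701

0.00057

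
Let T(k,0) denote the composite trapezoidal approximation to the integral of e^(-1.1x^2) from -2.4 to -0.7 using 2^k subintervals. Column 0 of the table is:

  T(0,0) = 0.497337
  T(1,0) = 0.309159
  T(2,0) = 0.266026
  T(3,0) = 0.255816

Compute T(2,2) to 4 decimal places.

0.2520

Richardson extrapolation on the trapezoidal column (denominator 4−1=3):
T(1,1) = (4·0.309159 − 0.497337) / 3 = 0.246433
T(2,1) = (4·0.266026 − 0.309159) / 3 = 0.251648
T(2,2) = 0.251648 + (0.251648 − 0.246433)/15 = 0.251996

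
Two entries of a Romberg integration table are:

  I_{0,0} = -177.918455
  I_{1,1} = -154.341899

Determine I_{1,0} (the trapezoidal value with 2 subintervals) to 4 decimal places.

-160.2360

From I_{1,1} = (4·I_{1,0} − I_{0,0})/3, solve for I_{1,0}:
4·I_{1,0} = 3·(-154.341899) + (-177.918455) = -640.944152
I_{1,0} = -160.236038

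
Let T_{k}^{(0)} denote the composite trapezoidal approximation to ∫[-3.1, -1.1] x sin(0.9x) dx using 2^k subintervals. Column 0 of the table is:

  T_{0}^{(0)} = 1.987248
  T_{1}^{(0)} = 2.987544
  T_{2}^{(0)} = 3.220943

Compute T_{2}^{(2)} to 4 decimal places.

Richardson extrapolation on the trapezoidal column (denominator 4−1=3):
T_{1}^{(1)} = (4·2.987544 − 1.987248) / 3 = 3.320976
T_{2}^{(1)} = 3.220943 + (3.220943 − 2.987544)/3 = 3.298743
T_{2}^{(2)} = (16·3.298743 − 3.320976) / 15 = 3.297261

3.2973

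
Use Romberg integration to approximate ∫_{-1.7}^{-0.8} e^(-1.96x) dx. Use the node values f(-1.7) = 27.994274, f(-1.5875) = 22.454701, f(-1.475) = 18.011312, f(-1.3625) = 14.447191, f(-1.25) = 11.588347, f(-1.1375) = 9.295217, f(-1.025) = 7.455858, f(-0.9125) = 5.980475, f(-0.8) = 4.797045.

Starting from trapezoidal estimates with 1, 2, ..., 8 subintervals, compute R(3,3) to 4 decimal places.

11.8353

R(0,0) (trapezoid, 1 panel, h=0.9000): 14.756094
R(1,0) (trapezoid, 2 panels, h=0.4500): 12.592803
R(2,0) (trapezoid, 4 panels, h=0.2250): 12.026515
R(3,0) (trapezoid, 8 panels, h=0.1125): 11.883236
R(1,1) = 12.592803 + (12.592803 − 14.756094)/3 = 11.871706
R(2,1) = 12.026515 + (12.026515 − 12.592803)/3 = 11.837752
R(3,1) = 11.883236 + (11.883236 − 12.026515)/3 = 11.835476
R(2,2) = 11.837752 + (11.837752 − 11.871706)/15 = 11.835488
R(3,2) = 11.835476 + (11.835476 − 11.837752)/15 = 11.835324
R(3,3) = 11.835324 + (11.835324 − 11.835488)/63 = 11.835321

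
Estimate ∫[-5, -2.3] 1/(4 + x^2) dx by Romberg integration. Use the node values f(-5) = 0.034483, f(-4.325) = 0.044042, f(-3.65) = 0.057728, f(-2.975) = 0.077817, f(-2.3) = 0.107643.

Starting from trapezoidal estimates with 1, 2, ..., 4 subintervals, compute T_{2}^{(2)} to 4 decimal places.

T_{0}^{(0)} (trapezoid, 1 panel, h=2.7000): 0.191870
T_{1}^{(0)} (trapezoid, 2 panels, h=1.3500): 0.173868
T_{2}^{(0)} (trapezoid, 4 panels, h=0.6750): 0.169189
T_{1}^{(1)} = 0.173868 + (0.173868 − 0.191870)/3 = 0.167867
T_{2}^{(1)} = 0.169189 + (0.169189 − 0.173868)/3 = 0.167629
T_{2}^{(2)} = 0.167629 + (0.167629 − 0.167867)/15 = 0.167613

0.1676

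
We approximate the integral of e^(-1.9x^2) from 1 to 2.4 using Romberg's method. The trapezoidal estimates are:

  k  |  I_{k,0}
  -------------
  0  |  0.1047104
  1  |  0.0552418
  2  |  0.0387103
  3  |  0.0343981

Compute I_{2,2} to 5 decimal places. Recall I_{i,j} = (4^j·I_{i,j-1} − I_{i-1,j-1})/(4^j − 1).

I_{1,1} = (4·0.0552418 − 0.1047104) / 3 = 0.0387523
I_{2,1} = (4·0.0387103 − 0.0552418) / 3 = 0.0331998
I_{2,2} = 0.0331998 + (0.0331998 − 0.0387523)/15 = 0.0328296

0.03283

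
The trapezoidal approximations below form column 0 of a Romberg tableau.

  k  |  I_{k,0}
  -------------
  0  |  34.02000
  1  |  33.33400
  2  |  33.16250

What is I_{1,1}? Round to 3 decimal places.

Richardson extrapolation on the trapezoidal column (denominator 4−1=3):
I_{1,1} = (4·33.33400 − 34.02000) / 3 = 33.10533

33.105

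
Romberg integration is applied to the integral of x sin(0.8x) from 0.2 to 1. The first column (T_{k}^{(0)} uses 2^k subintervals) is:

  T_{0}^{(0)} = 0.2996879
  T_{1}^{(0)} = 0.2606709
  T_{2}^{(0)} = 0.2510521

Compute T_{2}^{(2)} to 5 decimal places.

T_{1}^{(1)} = 0.2606709 + (0.2606709 − 0.2996879)/3 = 0.2476652
T_{2}^{(1)} = 0.2510521 + (0.2510521 − 0.2606709)/3 = 0.2478458
T_{2}^{(2)} = (16·0.2478458 − 0.2476652) / 15 = 0.2478578

0.24786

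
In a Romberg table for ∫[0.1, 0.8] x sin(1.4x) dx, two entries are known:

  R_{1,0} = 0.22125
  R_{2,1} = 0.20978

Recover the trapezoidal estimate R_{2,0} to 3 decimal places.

From R_{2,1} = (4·R_{2,0} − R_{1,0})/3, solve for R_{2,0}:
4·R_{2,0} = 3·0.20978 + 0.22125 = 0.85059
R_{2,0} = 0.21265

0.213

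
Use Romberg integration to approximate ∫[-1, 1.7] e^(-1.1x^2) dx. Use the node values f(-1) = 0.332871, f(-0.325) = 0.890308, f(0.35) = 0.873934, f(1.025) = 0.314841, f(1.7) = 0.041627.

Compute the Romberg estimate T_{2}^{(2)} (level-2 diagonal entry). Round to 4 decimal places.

1.5502

T_{0}^{(0)} (trapezoid, 1 panel, h=2.7000): 0.505572
T_{1}^{(0)} (trapezoid, 2 panels, h=1.3500): 1.432597
T_{2}^{(0)} (trapezoid, 4 panels, h=0.6750): 1.529774
T_{1}^{(1)} = 1.432597 + (1.432597 − 0.505572)/3 = 1.741605
T_{2}^{(1)} = 1.529774 + (1.529774 − 1.432597)/3 = 1.562166
T_{2}^{(2)} = 1.562166 + (1.562166 − 1.741605)/15 = 1.550203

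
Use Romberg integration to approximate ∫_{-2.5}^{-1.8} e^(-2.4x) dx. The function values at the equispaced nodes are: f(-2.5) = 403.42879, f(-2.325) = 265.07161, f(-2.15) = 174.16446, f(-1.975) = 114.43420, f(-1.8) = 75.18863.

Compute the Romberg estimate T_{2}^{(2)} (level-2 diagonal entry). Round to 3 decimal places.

T_{0}^{(0)} (trapezoid, 1 panel, h=0.7000): 167.51610
T_{1}^{(0)} (trapezoid, 2 panels, h=0.3500): 144.71561
T_{2}^{(0)} (trapezoid, 4 panels, h=0.1750): 138.77132
T_{1}^{(1)} = 144.71561 + (144.71561 − 167.51610)/3 = 137.11545
T_{2}^{(1)} = 138.77132 + (138.77132 − 144.71561)/3 = 136.78989
T_{2}^{(2)} = 136.78989 + (136.78989 − 137.11545)/15 = 136.76819

136.768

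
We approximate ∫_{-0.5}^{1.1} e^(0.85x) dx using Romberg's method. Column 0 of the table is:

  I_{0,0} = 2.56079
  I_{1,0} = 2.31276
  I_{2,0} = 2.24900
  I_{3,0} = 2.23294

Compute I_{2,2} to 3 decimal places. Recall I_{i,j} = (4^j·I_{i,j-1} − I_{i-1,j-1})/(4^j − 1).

I_{1,1} = (4·2.31276 − 2.56079) / 3 = 2.23008
I_{2,1} = (4·2.24900 − 2.31276) / 3 = 2.22775
I_{2,2} = 2.22775 + (2.22775 − 2.23008)/15 = 2.22759

2.228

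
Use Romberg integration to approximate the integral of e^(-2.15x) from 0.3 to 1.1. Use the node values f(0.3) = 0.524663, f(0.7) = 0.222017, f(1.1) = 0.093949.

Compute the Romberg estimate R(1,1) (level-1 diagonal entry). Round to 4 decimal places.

R(0,0) (trapezoid, 1 panel, h=0.8000): 0.247445
R(1,0) (trapezoid, 2 panels, h=0.4000): 0.212529
R(1,1) = 0.212529 + (0.212529 − 0.247445)/3 = 0.200890

0.2009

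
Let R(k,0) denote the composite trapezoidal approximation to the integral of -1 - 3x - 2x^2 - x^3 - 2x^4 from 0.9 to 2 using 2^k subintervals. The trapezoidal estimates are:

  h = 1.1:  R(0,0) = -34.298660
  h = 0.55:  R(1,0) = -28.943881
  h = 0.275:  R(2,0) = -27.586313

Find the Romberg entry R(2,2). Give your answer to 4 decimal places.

Richardson extrapolation on the trapezoidal column (denominator 4−1=3):
R(1,1) = -28.943881 + (-28.943881 − (-34.298660))/3 = -27.158955
R(2,1) = -27.586313 + (-27.586313 − (-28.943881))/3 = -27.133790
R(2,2) = (16·(-27.133790) − (-27.158955)) / 15 = -27.132112
(Column j=1 coincides with Simpson's rule on the same nodes.)

-27.1321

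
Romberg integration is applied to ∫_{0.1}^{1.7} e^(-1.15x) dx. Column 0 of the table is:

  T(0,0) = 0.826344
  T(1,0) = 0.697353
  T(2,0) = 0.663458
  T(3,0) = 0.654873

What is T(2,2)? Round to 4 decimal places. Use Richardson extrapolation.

Richardson extrapolation on the trapezoidal column (denominator 4−1=3):
T(1,1) = (4·0.697353 − 0.826344) / 3 = 0.654356
T(2,1) = (4·0.663458 − 0.697353) / 3 = 0.652160
T(2,2) = (16·0.652160 − 0.654356) / 15 = 0.652014

0.6520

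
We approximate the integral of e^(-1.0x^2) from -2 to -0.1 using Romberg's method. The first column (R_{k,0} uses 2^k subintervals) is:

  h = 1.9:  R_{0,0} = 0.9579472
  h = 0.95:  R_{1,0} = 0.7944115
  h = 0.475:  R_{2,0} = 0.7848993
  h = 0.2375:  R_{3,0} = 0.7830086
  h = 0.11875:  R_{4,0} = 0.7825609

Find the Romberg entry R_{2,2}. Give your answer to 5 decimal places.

0.78452

R_{1,1} = 0.7944115 + (0.7944115 − 0.9579472)/3 = 0.7398996
R_{2,1} = (4·0.7848993 − 0.7944115) / 3 = 0.7817286
R_{2,2} = (16·0.7817286 − 0.7398996) / 15 = 0.7845172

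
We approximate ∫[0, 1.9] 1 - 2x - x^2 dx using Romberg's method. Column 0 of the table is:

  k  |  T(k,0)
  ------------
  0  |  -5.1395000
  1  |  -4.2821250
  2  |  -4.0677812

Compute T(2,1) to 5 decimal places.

-3.99633

T(2,1) = -4.0677812 + (-4.0677812 − (-4.2821250))/3 = -3.9963333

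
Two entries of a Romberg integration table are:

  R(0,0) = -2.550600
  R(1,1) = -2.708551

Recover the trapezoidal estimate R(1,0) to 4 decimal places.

-2.6691

From R(1,1) = (4·R(1,0) − R(0,0))/3, solve for R(1,0):
4·R(1,0) = 3·(-2.708551) + (-2.550600) = -10.676253
R(1,0) = -2.669063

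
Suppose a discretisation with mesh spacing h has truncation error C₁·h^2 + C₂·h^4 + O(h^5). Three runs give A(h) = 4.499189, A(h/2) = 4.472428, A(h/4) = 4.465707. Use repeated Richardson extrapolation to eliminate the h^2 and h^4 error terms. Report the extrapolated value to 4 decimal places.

First eliminate the h^2 term (factor 2^2 = 4):
  B₁ = (4·4.472428 − 4.499189)/3 = 4.463508
  B₂ = (4·4.465707 − 4.472428)/3 = 4.463467
Then eliminate the h^4 term (factor 2^4 = 16):
  (16·4.463467 − 4.463508)/15 = 4.463464

4.4635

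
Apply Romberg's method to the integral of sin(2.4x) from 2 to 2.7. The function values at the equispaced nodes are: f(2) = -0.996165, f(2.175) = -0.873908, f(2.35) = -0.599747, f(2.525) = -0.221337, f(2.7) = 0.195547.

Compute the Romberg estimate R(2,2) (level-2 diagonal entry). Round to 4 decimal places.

R(0,0) (trapezoid, 1 panel, h=0.7000): -0.280216
R(1,0) (trapezoid, 2 panels, h=0.3500): -0.350020
R(2,0) (trapezoid, 4 panels, h=0.1750): -0.366678
R(1,1) = -0.350020 + (-0.350020 − (-0.280216))/3 = -0.373288
R(2,1) = -0.366678 + (-0.366678 − (-0.350020))/3 = -0.372231
R(2,2) = -0.372231 + (-0.372231 − (-0.373288))/15 = -0.372161

-0.3722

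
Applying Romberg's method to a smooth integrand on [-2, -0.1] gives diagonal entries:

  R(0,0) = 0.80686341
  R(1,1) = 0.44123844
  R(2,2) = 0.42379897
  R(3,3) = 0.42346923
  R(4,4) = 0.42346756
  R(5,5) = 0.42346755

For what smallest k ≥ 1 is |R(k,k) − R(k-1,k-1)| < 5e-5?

k = 4

|R(1,1) − R(0,0)| = 0.36562497 ≥ 5e-5
|R(2,2) − R(1,1)| = 0.01743947 ≥ 5e-5
|R(3,3) − R(2,2)| = 0.00032974 ≥ 5e-5
|R(4,4) − R(3,3)| = 0.00000167 < 5e-5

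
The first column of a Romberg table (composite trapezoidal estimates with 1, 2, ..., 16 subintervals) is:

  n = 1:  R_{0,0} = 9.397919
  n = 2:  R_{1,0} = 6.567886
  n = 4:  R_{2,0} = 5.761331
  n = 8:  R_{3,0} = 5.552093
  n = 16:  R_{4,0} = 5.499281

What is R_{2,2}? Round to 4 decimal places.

5.4837

Richardson extrapolation on the trapezoidal column (denominator 4−1=3):
R_{1,1} = 6.567886 + (6.567886 − 9.397919)/3 = 5.624542
R_{2,1} = (4·5.761331 − 6.567886) / 3 = 5.492479
R_{2,2} = 5.492479 + (5.492479 − 5.624542)/15 = 5.483675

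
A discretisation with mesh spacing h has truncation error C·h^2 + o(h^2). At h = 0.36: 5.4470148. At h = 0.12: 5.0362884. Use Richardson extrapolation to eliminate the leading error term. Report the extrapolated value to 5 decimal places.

The leading error scales as h^2; refining by a factor of 3 reduces it by 3^2 = 9.
Extrapolated value = (9·A(h/3) − A(h)) / (9 − 1)
= (9·5.0362884 − 5.4470148) / 8
= 39.8795808 / 8 = 4.9849476

4.98495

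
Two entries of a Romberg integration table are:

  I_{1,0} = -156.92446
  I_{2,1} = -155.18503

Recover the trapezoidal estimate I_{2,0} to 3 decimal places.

From I_{2,1} = (4·I_{2,0} − I_{1,0})/3, solve for I_{2,0}:
4·I_{2,0} = 3·(-155.18503) + (-156.92446) = -622.47955
I_{2,0} = -155.61989

-155.620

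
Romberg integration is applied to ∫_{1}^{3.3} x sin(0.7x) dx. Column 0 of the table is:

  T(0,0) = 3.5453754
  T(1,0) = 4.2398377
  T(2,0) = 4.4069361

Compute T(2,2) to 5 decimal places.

4.46206

Richardson extrapolation on the trapezoidal column (denominator 4−1=3):
T(1,1) = (4·4.2398377 − 3.5453754) / 3 = 4.4713251
T(2,1) = (4·4.4069361 − 4.2398377) / 3 = 4.4626356
T(2,2) = (16·4.4626356 − 4.4713251) / 15 = 4.4620563
(Column j=1 coincides with Simpson's rule on the same nodes.)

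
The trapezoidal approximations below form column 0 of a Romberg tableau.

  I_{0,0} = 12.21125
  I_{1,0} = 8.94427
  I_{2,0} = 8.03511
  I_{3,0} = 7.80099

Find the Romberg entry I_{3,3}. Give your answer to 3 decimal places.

Richardson extrapolation on the trapezoidal column (denominator 4−1=3):
I_{1,1} = 8.94427 + (8.94427 − 12.21125)/3 = 7.85528
I_{2,1} = (4·8.03511 − 8.94427) / 3 = 7.73206
I_{3,1} = 7.80099 + (7.80099 − 8.03511)/3 = 7.72295
I_{2,2} = 7.73206 + (7.73206 − 7.85528)/15 = 7.72385
I_{3,2} = 7.72295 + (7.72295 − 7.73206)/15 = 7.72234
I_{3,3} = 7.72234 + (7.72234 − 7.72385)/63 = 7.72232
(Column j=1 coincides with Simpson's rule on the same nodes.)

7.722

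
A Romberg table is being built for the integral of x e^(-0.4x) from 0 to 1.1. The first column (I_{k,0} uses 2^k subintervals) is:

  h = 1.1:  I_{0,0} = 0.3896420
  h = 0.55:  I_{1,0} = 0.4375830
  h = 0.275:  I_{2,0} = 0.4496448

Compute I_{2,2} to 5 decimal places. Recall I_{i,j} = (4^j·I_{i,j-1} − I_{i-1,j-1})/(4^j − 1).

0.45367

Richardson extrapolation on the trapezoidal column (denominator 4−1=3):
I_{1,1} = 0.4375830 + (0.4375830 − 0.3896420)/3 = 0.4535633
I_{2,1} = (4·0.4496448 − 0.4375830) / 3 = 0.4536654
I_{2,2} = (16·0.4536654 − 0.4535633) / 15 = 0.4536722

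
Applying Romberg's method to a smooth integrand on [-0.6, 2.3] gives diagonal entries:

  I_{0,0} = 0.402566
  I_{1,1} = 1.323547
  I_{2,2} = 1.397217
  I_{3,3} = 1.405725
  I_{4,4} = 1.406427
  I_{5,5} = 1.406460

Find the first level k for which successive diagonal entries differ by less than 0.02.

|I_{1,1} − I_{0,0}| = 0.920981 ≥ 0.02
|I_{2,2} − I_{1,1}| = 0.073670 ≥ 0.02
|I_{3,3} − I_{2,2}| = 0.008508 < 0.02

k = 3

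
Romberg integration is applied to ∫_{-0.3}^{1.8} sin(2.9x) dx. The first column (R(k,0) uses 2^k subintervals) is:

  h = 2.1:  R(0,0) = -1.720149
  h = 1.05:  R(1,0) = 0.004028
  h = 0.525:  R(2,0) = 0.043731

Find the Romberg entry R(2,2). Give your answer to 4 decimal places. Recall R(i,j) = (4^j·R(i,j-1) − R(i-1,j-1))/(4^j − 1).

Richardson extrapolation on the trapezoidal column (denominator 4−1=3):
R(1,1) = (4·0.004028 − (-1.720149)) / 3 = 0.578754
R(2,1) = (4·0.043731 − 0.004028) / 3 = 0.056965
R(2,2) = (16·0.056965 − 0.578754) / 15 = 0.022179

0.0222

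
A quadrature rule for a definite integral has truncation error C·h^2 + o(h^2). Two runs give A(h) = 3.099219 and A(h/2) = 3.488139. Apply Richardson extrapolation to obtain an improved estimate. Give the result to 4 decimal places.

Extrapolated value = (4·A(h/2) − A(h)) / (4 − 1)
= (4·3.488139 − 3.099219) / 3
= 10.853337 / 3 = 3.617779

3.6178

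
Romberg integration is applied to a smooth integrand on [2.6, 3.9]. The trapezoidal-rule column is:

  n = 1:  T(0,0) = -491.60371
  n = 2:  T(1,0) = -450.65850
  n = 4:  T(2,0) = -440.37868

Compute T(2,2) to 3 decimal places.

T(1,1) = -450.65850 + (-450.65850 − (-491.60371))/3 = -437.01010
T(2,1) = (4·(-440.37868) − (-450.65850)) / 3 = -436.95207
T(2,2) = (16·(-436.95207) − (-437.01010)) / 15 = -436.94820
(Column j=1 coincides with Simpson's rule on the same nodes.)

-436.948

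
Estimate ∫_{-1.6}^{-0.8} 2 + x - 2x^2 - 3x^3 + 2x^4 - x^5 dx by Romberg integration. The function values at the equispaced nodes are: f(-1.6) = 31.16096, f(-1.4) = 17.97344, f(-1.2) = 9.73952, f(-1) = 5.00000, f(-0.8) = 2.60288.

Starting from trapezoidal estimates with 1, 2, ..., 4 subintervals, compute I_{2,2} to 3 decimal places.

I_{0,0} (trapezoid, 1 panel, h=0.8000): 13.50554
I_{1,0} (trapezoid, 2 panels, h=0.4000): 10.64858
I_{2,0} (trapezoid, 4 panels, h=0.2000): 9.91898
I_{1,1} = 10.64858 + (10.64858 − 13.50554)/3 = 9.69626
I_{2,1} = 9.91898 + (9.91898 − 10.64858)/3 = 9.67578
I_{2,2} = 9.67578 + (9.67578 − 9.69626)/15 = 9.67441

9.674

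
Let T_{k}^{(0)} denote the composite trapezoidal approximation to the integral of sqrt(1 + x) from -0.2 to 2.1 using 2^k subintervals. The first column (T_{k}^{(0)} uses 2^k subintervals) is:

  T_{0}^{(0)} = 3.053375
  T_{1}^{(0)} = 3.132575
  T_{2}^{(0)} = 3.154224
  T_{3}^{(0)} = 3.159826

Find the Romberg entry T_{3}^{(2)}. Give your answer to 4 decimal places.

Richardson extrapolation on the trapezoidal column (denominator 4−1=3):
T_{2}^{(1)} = (4·3.154224 − 3.132575) / 3 = 3.161440
T_{3}^{(1)} = (4·3.159826 − 3.154224) / 3 = 3.161693
T_{3}^{(2)} = (16·3.161693 − 3.161440) / 15 = 3.161710
(Column j=1 coincides with Simpson's rule on the same nodes.)

3.1617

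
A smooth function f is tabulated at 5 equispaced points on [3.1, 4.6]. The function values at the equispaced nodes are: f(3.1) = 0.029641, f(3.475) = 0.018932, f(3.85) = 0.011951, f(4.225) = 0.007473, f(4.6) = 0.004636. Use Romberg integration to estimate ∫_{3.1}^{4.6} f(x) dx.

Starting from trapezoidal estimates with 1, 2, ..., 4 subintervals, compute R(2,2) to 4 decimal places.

R(0,0) (trapezoid, 1 panel, h=1.5000): 0.025708
R(1,0) (trapezoid, 2 panels, h=0.7500): 0.021817
R(2,0) (trapezoid, 4 panels, h=0.3750): 0.020810
R(1,1) = 0.021817 + (0.021817 − 0.025708)/3 = 0.020520
R(2,1) = 0.020810 + (0.020810 − 0.021817)/3 = 0.020474
R(2,2) = 0.020474 + (0.020474 − 0.020520)/15 = 0.020471

0.0205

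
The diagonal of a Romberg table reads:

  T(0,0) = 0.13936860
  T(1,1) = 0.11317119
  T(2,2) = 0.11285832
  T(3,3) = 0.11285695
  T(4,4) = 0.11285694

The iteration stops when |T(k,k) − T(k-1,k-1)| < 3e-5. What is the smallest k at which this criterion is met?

|T(1,1) − T(0,0)| = 0.02619741 ≥ 3e-5
|T(2,2) − T(1,1)| = 0.00031287 ≥ 3e-5
|T(3,3) − T(2,2)| = 0.00000137 < 3e-5

k = 3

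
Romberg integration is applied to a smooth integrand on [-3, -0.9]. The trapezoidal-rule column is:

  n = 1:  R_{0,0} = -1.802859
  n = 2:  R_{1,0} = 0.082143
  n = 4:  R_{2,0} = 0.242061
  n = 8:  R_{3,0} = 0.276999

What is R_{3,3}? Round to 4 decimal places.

0.2885

Richardson extrapolation on the trapezoidal column (denominator 4−1=3):
R_{1,1} = 0.082143 + (0.082143 − (-1.802859))/3 = 0.710477
R_{2,1} = 0.242061 + (0.242061 − 0.082143)/3 = 0.295367
R_{3,1} = (4·0.276999 − 0.242061) / 3 = 0.288645
R_{2,2} = 0.295367 + (0.295367 − 0.710477)/15 = 0.267693
R_{3,2} = (16·0.288645 − 0.295367) / 15 = 0.288197
R_{3,3} = 0.288197 + (0.288197 − 0.267693)/63 = 0.288522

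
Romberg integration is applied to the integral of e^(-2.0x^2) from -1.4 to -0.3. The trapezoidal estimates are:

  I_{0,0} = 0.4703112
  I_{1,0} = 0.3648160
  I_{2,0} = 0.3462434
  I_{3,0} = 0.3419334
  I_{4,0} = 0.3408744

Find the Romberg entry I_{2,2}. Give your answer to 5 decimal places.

0.34075

Richardson extrapolation on the trapezoidal column (denominator 4−1=3):
I_{1,1} = (4·0.3648160 − 0.4703112) / 3 = 0.3296509
I_{2,1} = 0.3462434 + (0.3462434 − 0.3648160)/3 = 0.3400525
I_{2,2} = 0.3400525 + (0.3400525 − 0.3296509)/15 = 0.3407459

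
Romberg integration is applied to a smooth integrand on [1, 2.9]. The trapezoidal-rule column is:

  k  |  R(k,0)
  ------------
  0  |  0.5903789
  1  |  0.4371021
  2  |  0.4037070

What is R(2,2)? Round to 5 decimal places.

R(1,1) = 0.4371021 + (0.4371021 − 0.5903789)/3 = 0.3860098
R(2,1) = 0.4037070 + (0.4037070 − 0.4371021)/3 = 0.3925753
R(2,2) = 0.3925753 + (0.3925753 − 0.3860098)/15 = 0.3930130

0.39301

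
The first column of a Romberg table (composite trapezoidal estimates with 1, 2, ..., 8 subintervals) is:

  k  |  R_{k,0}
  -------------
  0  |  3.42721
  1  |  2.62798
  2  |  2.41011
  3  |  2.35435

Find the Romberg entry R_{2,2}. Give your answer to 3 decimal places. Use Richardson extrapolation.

Richardson extrapolation on the trapezoidal column (denominator 4−1=3):
R_{1,1} = (4·2.62798 − 3.42721) / 3 = 2.36157
R_{2,1} = 2.41011 + (2.41011 − 2.62798)/3 = 2.33749
R_{2,2} = (16·2.33749 − 2.36157) / 15 = 2.33588

2.336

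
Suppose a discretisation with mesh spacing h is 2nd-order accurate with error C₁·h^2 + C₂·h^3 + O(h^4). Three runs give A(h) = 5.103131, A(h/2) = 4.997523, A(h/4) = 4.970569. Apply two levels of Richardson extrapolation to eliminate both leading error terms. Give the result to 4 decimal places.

4.9615

First eliminate the h^2 term (factor 2^2 = 4):
  B₁ = (4·4.997523 − 5.103131)/3 = 4.962320
  B₂ = (4·4.970569 − 4.997523)/3 = 4.961584
Then eliminate the h^3 term (factor 2^3 = 8):
  (8·4.961584 − 4.962320)/7 = 4.961479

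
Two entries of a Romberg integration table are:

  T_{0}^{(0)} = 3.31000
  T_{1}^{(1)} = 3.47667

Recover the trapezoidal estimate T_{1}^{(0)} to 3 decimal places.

From T_{1}^{(1)} = (4·T_{1}^{(0)} − T_{0}^{(0)})/3, solve for T_{1}^{(0)}:
4·T_{1}^{(0)} = 3·3.47667 + 3.31000 = 13.74001
T_{1}^{(0)} = 3.43500

3.435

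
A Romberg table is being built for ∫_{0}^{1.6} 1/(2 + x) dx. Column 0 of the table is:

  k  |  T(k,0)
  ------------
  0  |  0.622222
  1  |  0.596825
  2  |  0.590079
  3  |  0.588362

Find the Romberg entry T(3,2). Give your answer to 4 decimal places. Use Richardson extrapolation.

T(2,1) = (4·0.590079 − 0.596825) / 3 = 0.587830
T(3,1) = 0.588362 + (0.588362 − 0.590079)/3 = 0.587790
T(3,2) = 0.587790 + (0.587790 − 0.587830)/15 = 0.587787

0.5878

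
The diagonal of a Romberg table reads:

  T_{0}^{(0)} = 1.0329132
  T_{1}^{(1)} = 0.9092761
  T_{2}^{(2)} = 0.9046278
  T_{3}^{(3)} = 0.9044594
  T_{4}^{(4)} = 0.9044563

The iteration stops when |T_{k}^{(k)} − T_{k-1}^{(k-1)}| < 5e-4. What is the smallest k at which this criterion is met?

k = 3

|T_{1}^{(1)} − T_{0}^{(0)}| = 0.1236371 ≥ 5e-4
|T_{2}^{(2)} − T_{1}^{(1)}| = 0.0046483 ≥ 5e-4
|T_{3}^{(3)} − T_{2}^{(2)}| = 0.0001684 < 5e-4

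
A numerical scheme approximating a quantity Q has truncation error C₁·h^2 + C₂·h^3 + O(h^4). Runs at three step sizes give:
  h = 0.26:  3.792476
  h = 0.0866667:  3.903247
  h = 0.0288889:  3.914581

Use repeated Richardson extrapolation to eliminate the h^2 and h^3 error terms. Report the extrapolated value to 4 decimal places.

First eliminate the h^2 term (factor 3^2 = 9):
  B₁ = (9·3.903247 − 3.792476)/8 = 3.917093
  B₂ = (9·3.914581 − 3.903247)/8 = 3.915998
Then eliminate the h^3 term (factor 3^3 = 27):
  (27·3.915998 − 3.917093)/26 = 3.915956

3.9160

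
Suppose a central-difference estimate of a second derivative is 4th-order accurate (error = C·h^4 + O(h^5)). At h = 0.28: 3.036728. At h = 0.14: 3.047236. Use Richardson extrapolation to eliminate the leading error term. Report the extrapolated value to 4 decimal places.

The leading error scales as h^4; refining by a factor of 2 reduces it by 2^4 = 16.
Extrapolated value = (16·A(h/2) − A(h)) / (16 − 1)
= (16·3.047236 − 3.036728) / 15
= 45.719048 / 15 = 3.047937

3.0479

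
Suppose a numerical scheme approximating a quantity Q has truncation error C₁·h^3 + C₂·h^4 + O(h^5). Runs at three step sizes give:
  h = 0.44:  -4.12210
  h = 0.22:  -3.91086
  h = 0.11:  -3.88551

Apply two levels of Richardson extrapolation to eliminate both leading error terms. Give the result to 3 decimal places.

-3.882

First eliminate the h^3 term (factor 2^3 = 8):
  B₁ = (8·(-3.91086) − (-4.12210))/7 = -3.88068
  B₂ = (8·(-3.88551) − (-3.91086))/7 = -3.88189
Then eliminate the h^4 term (factor 2^4 = 16):
  (16·(-3.88189) − (-3.88068))/15 = -3.88197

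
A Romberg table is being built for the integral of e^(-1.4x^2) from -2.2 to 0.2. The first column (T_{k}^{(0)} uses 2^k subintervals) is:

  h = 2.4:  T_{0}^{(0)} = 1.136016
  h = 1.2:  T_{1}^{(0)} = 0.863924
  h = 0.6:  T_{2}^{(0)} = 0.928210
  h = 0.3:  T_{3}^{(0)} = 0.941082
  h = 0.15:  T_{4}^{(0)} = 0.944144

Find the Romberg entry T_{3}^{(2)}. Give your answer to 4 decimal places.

Richardson extrapolation on the trapezoidal column (denominator 4−1=3):
T_{2}^{(1)} = 0.928210 + (0.928210 − 0.863924)/3 = 0.949639
T_{3}^{(1)} = (4·0.941082 − 0.928210) / 3 = 0.945373
T_{3}^{(2)} = 0.945373 + (0.945373 − 0.949639)/15 = 0.945089

0.9451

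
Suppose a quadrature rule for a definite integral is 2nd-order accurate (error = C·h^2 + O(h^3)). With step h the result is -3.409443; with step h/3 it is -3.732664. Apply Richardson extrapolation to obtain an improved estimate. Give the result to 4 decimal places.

The leading error scales as h^2; refining by a factor of 3 reduces it by 3^2 = 9.
Extrapolated value = (9·A(h/3) − A(h)) / (9 − 1)
= (9·(-3.732664) − (-3.409443)) / 8
= -30.184533 / 8 = -3.773067

-3.7731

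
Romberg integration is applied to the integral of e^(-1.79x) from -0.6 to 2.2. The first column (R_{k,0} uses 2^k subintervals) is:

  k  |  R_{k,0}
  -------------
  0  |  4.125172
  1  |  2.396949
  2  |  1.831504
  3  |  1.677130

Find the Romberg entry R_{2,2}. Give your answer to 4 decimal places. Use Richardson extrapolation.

1.6312

R_{1,1} = 2.396949 + (2.396949 − 4.125172)/3 = 1.820875
R_{2,1} = 1.831504 + (1.831504 − 2.396949)/3 = 1.643022
R_{2,2} = 1.643022 + (1.643022 − 1.820875)/15 = 1.631165
(Column j=1 coincides with Simpson's rule on the same nodes.)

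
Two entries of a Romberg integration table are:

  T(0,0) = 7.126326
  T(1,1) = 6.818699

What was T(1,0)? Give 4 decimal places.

From T(1,1) = (4·T(1,0) − T(0,0))/3, solve for T(1,0):
4·T(1,0) = 3·6.818699 + 7.126326 = 27.582423
T(1,0) = 6.895606

6.8956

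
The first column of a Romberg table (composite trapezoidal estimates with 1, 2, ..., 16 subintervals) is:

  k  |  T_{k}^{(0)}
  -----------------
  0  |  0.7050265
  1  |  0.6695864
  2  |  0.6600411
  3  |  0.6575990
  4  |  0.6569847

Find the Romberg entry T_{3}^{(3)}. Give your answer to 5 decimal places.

0.65678

Richardson extrapolation on the trapezoidal column (denominator 4−1=3):
T_{1}^{(1)} = (4·0.6695864 − 0.7050265) / 3 = 0.6577730
T_{2}^{(1)} = (4·0.6600411 − 0.6695864) / 3 = 0.6568593
T_{3}^{(1)} = (4·0.6575990 − 0.6600411) / 3 = 0.6567850
T_{2}^{(2)} = 0.6568593 + (0.6568593 − 0.6577730)/15 = 0.6567984
T_{3}^{(2)} = (16·0.6567850 − 0.6568593) / 15 = 0.6567800
T_{3}^{(3)} = (64·0.6567800 − 0.6567984) / 63 = 0.6567797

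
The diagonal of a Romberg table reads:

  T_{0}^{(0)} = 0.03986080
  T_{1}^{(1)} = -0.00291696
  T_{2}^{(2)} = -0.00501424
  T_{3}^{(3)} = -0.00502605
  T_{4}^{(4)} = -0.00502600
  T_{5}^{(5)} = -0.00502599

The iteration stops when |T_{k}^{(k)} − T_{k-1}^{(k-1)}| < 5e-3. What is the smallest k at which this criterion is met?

|T_{1}^{(1)} − T_{0}^{(0)}| = 0.04277776 ≥ 5e-3
|T_{2}^{(2)} − T_{1}^{(1)}| = 0.00209728 < 5e-3

k = 2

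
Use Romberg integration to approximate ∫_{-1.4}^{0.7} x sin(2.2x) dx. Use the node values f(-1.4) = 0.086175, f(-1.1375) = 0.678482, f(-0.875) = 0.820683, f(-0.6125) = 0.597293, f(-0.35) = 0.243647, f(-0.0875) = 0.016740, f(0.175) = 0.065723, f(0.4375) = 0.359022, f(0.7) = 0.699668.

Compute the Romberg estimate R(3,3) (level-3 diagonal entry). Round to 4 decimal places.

R(0,0) (trapezoid, 1 panel, h=2.1000): 0.825135
R(1,0) (trapezoid, 2 panels, h=1.0500): 0.668397
R(2,0) (trapezoid, 4 panels, h=0.5250): 0.799562
R(3,0) (trapezoid, 8 panels, h=0.2625): 0.833309
R(1,1) = 0.668397 + (0.668397 − 0.825135)/3 = 0.616151
R(2,1) = 0.799562 + (0.799562 − 0.668397)/3 = 0.843284
R(3,1) = 0.833309 + (0.833309 − 0.799562)/3 = 0.844558
R(2,2) = 0.843284 + (0.843284 − 0.616151)/15 = 0.858426
R(3,2) = 0.844558 + (0.844558 − 0.843284)/15 = 0.844643
R(3,3) = 0.844643 + (0.844643 − 0.858426)/63 = 0.844424

0.8444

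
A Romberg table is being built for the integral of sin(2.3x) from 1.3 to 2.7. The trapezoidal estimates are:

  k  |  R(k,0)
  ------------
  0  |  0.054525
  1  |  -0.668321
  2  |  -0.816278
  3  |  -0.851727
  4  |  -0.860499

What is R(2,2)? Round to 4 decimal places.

-0.8627

Richardson extrapolation on the trapezoidal column (denominator 4−1=3):
R(1,1) = -0.668321 + (-0.668321 − 0.054525)/3 = -0.909270
R(2,1) = (4·(-0.816278) − (-0.668321)) / 3 = -0.865597
R(2,2) = (16·(-0.865597) − (-0.909270)) / 15 = -0.862685
(Column j=1 coincides with Simpson's rule on the same nodes.)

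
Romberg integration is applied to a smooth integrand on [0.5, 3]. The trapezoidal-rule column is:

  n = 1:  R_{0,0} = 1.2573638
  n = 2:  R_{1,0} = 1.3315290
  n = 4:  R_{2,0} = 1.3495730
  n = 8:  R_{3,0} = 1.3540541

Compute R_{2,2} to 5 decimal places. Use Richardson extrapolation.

Richardson extrapolation on the trapezoidal column (denominator 4−1=3):
R_{1,1} = 1.3315290 + (1.3315290 − 1.2573638)/3 = 1.3562507
R_{2,1} = (4·1.3495730 − 1.3315290) / 3 = 1.3555877
R_{2,2} = 1.3555877 + (1.3555877 − 1.3562507)/15 = 1.3555435

1.35554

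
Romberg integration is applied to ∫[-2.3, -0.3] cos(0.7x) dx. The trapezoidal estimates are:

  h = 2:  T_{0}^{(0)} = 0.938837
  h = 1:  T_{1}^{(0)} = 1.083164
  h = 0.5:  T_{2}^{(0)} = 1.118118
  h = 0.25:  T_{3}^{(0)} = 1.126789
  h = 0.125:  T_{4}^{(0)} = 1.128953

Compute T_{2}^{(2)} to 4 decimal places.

Richardson extrapolation on the trapezoidal column (denominator 4−1=3):
T_{1}^{(1)} = 1.083164 + (1.083164 − 0.938837)/3 = 1.131273
T_{2}^{(1)} = 1.118118 + (1.118118 − 1.083164)/3 = 1.129769
T_{2}^{(2)} = (16·1.129769 − 1.131273) / 15 = 1.129669

1.1297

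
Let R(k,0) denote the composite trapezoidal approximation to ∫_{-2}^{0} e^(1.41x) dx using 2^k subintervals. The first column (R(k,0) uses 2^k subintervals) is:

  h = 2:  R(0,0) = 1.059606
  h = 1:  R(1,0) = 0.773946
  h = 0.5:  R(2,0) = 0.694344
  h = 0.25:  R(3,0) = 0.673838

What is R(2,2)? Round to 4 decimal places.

0.6671

Richardson extrapolation on the trapezoidal column (denominator 4−1=3):
R(1,1) = (4·0.773946 − 1.059606) / 3 = 0.678726
R(2,1) = (4·0.694344 − 0.773946) / 3 = 0.667810
R(2,2) = (16·0.667810 − 0.678726) / 15 = 0.667082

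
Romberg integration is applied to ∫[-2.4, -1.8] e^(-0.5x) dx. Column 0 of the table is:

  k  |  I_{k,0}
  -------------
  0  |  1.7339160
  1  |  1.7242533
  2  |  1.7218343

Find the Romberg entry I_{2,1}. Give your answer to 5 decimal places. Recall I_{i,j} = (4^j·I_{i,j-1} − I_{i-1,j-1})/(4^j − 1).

Richardson extrapolation on the trapezoidal column (denominator 4−1=3):
I_{2,1} = (4·1.7218343 − 1.7242533) / 3 = 1.7210280

1.72103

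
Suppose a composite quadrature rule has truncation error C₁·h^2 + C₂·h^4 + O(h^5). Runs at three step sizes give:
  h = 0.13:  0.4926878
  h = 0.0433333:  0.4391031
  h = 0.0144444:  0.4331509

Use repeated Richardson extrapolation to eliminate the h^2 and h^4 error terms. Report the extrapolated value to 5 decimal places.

First eliminate the h^2 term (factor 3^2 = 9):
  B₁ = (9·0.4391031 − 0.4926878)/8 = 0.4324050
  B₂ = (9·0.4331509 − 0.4391031)/8 = 0.4324069
Then eliminate the h^4 term (factor 3^4 = 81):
  (81·0.4324069 − 0.4324050)/80 = 0.4324069

0.43241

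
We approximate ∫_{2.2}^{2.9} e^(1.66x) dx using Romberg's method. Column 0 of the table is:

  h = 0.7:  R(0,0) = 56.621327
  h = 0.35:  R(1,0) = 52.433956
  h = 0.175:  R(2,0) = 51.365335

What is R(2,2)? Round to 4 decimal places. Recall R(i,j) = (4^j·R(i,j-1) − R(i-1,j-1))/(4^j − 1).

Richardson extrapolation on the trapezoidal column (denominator 4−1=3):
R(1,1) = (4·52.433956 − 56.621327) / 3 = 51.038166
R(2,1) = (4·51.365335 − 52.433956) / 3 = 51.009128
R(2,2) = 51.009128 + (51.009128 − 51.038166)/15 = 51.007192

51.0072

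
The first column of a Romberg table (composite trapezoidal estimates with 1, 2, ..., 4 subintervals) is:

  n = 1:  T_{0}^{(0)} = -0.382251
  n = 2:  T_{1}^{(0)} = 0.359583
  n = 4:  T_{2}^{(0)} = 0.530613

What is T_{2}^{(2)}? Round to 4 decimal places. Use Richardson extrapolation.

Richardson extrapolation on the trapezoidal column (denominator 4−1=3):
T_{1}^{(1)} = 0.359583 + (0.359583 − (-0.382251))/3 = 0.606861
T_{2}^{(1)} = 0.530613 + (0.530613 − 0.359583)/3 = 0.587623
T_{2}^{(2)} = 0.587623 + (0.587623 − 0.606861)/15 = 0.586340

0.5863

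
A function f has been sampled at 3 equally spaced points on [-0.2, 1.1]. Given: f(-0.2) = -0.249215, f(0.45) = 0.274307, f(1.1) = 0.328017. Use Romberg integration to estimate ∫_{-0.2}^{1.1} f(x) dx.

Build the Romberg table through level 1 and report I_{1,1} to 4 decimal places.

0.2548

I_{0,0} (trapezoid, 1 panel, h=1.3000): 0.051221
I_{1,0} (trapezoid, 2 panels, h=0.6500): 0.203910
I_{1,1} = 0.203910 + (0.203910 − 0.051221)/3 = 0.254806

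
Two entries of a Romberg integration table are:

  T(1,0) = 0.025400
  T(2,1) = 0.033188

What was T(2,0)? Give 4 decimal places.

0.0312

From T(2,1) = (4·T(2,0) − T(1,0))/3, solve for T(2,0):
4·T(2,0) = 3·0.033188 + 0.025400 = 0.124964
T(2,0) = 0.031241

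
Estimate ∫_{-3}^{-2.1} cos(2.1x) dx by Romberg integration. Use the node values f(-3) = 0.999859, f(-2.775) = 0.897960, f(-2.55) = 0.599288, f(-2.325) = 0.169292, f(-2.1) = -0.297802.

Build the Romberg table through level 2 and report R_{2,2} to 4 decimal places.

0.4626

R_{0,0} (trapezoid, 1 panel, h=0.9000): 0.315926
R_{1,0} (trapezoid, 2 panels, h=0.4500): 0.427642
R_{2,0} (trapezoid, 4 panels, h=0.2250): 0.453953
R_{1,1} = 0.427642 + (0.427642 − 0.315926)/3 = 0.464881
R_{2,1} = 0.453953 + (0.453953 − 0.427642)/3 = 0.462723
R_{2,2} = 0.462723 + (0.462723 − 0.464881)/15 = 0.462579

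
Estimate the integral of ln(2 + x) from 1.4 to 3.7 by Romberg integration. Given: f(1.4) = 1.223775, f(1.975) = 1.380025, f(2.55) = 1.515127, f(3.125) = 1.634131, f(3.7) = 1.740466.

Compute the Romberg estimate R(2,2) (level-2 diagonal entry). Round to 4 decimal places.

3.4598

R(0,0) (trapezoid, 1 panel, h=2.3000): 3.408877
R(1,0) (trapezoid, 2 panels, h=1.1500): 3.446835
R(2,0) (trapezoid, 4 panels, h=0.5750): 3.456557
R(1,1) = 3.446835 + (3.446835 − 3.408877)/3 = 3.459488
R(2,1) = 3.456557 + (3.456557 − 3.446835)/3 = 3.459798
R(2,2) = 3.459798 + (3.459798 − 3.459488)/15 = 3.459819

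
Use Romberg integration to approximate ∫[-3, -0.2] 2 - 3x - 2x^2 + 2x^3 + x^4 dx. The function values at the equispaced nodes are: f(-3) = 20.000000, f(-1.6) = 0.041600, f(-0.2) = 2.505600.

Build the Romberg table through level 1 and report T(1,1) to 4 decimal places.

T(0,0) (trapezoid, 1 panel, h=2.8000): 31.507840
T(1,0) (trapezoid, 2 panels, h=1.4000): 15.812160
T(1,1) = 15.812160 + (15.812160 − 31.507840)/3 = 10.580267

10.5803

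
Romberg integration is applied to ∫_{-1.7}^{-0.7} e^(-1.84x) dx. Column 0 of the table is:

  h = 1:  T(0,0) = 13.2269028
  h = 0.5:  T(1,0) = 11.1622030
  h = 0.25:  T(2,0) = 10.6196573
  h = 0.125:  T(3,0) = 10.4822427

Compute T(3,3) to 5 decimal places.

Richardson extrapolation on the trapezoidal column (denominator 4−1=3):
T(1,1) = 11.1622030 + (11.1622030 − 13.2269028)/3 = 10.4739697
T(2,1) = 10.6196573 + (10.6196573 − 11.1622030)/3 = 10.4388087
T(3,1) = 10.4822427 + (10.4822427 − 10.6196573)/3 = 10.4364378
T(2,2) = 10.4388087 + (10.4388087 − 10.4739697)/15 = 10.4364646
T(3,2) = 10.4364378 + (10.4364378 − 10.4388087)/15 = 10.4362797
T(3,3) = 10.4362797 + (10.4362797 − 10.4364646)/63 = 10.4362768
(Column j=1 coincides with Simpson's rule on the same nodes.)

10.43628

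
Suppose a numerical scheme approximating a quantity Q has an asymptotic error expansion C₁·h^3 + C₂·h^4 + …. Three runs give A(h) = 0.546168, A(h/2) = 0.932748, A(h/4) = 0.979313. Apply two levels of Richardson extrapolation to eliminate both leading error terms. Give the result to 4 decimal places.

First eliminate the h^3 term (factor 2^3 = 8):
  B₁ = (8·0.932748 − 0.546168)/7 = 0.987974
  B₂ = (8·0.979313 − 0.932748)/7 = 0.985965
Then eliminate the h^4 term (factor 2^4 = 16):
  (16·0.985965 − 0.987974)/15 = 0.985831

0.9858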